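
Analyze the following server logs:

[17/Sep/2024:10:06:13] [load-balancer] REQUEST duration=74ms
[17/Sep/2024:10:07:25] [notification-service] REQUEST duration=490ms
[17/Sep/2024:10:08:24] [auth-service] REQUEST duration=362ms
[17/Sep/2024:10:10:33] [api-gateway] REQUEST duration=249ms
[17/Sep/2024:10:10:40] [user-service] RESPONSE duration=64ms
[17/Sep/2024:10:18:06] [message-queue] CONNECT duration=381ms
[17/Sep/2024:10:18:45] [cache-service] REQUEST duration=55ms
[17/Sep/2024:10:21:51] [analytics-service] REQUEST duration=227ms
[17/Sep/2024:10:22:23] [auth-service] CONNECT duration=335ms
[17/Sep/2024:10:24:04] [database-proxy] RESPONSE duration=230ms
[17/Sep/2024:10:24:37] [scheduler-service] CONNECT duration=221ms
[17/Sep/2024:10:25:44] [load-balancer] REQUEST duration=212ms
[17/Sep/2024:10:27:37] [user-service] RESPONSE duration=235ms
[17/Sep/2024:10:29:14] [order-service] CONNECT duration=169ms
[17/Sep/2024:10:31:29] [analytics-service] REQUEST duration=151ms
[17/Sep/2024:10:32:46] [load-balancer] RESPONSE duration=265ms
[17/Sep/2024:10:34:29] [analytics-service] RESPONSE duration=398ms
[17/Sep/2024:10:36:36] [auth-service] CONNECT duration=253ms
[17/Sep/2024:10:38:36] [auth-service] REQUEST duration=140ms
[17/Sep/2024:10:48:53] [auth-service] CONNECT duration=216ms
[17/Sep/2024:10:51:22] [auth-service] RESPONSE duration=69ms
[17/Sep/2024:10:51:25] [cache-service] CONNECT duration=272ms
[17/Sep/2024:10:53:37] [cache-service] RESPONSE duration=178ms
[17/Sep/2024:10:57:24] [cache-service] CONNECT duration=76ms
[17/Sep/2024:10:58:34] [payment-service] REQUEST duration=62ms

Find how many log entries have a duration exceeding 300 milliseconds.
5

To count timeouts:

1. Threshold: 300ms
2. Extract duration from each log entry
3. Count entries where duration > 300
4. Timeout count: 5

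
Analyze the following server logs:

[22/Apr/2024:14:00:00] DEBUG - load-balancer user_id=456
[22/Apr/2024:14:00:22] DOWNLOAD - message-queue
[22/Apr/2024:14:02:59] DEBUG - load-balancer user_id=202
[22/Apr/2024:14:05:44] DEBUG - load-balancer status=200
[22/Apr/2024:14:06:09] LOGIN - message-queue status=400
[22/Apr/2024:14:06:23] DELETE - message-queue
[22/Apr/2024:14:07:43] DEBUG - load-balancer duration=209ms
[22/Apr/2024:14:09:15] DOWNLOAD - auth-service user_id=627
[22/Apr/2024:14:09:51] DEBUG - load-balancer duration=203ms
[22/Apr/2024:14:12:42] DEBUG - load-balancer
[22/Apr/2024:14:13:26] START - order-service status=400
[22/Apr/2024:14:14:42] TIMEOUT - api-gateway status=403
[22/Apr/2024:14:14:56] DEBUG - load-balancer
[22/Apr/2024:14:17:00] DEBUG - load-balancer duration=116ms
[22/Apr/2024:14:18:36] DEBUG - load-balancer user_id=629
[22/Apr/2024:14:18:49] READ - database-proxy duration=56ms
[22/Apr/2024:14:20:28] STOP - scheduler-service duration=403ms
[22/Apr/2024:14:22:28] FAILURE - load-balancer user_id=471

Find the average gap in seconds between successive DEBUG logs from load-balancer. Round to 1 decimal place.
139.5

To calculate average interval:

1. Find all DEBUG events for load-balancer in order
2. Calculate time gaps between consecutive events
3. Compute mean of gaps: 1116 / 8 = 139.5 seconds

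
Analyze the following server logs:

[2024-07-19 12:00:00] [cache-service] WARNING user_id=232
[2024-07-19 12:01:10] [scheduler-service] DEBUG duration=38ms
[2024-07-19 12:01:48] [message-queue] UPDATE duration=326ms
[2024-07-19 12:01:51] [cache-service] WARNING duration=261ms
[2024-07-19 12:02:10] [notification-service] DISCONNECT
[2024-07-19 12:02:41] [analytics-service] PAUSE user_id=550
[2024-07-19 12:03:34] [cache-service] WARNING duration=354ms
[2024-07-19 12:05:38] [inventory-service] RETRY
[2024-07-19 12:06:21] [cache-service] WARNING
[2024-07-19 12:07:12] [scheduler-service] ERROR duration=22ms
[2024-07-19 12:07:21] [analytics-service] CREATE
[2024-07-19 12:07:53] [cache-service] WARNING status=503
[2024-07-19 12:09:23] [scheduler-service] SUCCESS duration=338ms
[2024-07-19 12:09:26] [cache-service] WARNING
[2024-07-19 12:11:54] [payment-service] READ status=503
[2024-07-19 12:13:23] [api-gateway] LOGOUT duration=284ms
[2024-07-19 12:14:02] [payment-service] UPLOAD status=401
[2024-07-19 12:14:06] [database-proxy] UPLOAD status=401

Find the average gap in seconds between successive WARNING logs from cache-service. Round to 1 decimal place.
113.2

To calculate average interval:

1. Find all WARNING events for cache-service in order
2. Calculate time gaps between consecutive events
3. Compute mean of gaps: 566 / 5 = 113.2 seconds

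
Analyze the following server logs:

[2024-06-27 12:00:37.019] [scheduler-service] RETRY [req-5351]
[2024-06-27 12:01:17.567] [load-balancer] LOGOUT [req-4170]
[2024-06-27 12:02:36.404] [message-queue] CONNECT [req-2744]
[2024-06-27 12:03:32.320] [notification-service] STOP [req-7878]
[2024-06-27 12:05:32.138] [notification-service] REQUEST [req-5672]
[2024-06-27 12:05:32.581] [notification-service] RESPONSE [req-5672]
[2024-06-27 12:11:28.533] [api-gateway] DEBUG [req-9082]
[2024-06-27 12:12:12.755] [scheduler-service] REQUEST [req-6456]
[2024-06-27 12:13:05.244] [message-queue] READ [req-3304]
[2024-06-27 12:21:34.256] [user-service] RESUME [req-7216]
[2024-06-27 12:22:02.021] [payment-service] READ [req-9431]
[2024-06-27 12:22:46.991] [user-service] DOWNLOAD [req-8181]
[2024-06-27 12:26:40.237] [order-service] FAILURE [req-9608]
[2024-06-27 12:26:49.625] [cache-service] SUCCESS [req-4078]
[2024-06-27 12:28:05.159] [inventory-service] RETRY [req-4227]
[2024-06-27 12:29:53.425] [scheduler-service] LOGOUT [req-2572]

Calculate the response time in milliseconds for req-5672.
443

To calculate latency:

1. Find REQUEST with id req-5672: 2024-06-27 12:05:32.138
2. Find RESPONSE with id req-5672: 2024-06-27 12:05:32.581
3. Latency: 2024-06-27 12:05:32.581 - 2024-06-27 12:05:32.138 = 443ms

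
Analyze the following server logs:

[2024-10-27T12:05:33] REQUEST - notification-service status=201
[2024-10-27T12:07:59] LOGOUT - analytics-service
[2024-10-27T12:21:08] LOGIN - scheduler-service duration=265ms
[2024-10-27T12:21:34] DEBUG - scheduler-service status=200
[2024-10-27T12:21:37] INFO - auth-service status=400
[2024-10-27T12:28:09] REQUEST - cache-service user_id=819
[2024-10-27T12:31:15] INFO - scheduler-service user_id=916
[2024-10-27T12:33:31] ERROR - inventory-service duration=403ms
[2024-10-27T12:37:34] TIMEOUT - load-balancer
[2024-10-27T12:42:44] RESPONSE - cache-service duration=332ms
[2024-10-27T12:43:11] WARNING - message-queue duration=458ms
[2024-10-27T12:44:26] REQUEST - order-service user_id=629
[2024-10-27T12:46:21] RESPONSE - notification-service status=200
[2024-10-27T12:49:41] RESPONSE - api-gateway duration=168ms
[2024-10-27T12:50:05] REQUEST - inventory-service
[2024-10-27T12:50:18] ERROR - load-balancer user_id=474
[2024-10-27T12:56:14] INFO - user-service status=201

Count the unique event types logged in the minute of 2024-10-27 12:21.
3

To count unique event types:

1. Filter events in the minute starting at 2024-10-27 12:21
2. Extract event types from matching entries
3. Count unique types: 3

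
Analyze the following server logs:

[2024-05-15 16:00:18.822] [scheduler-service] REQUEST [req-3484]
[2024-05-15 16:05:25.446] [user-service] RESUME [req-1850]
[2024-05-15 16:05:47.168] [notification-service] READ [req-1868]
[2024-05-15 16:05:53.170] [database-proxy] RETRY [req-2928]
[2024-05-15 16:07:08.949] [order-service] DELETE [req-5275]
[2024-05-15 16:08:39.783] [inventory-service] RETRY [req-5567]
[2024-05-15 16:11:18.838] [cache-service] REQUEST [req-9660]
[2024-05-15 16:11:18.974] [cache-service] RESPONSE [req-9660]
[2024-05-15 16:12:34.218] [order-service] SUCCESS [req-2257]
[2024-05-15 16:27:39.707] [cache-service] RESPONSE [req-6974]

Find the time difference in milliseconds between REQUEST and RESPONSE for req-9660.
136

To calculate latency:

1. Find REQUEST with id req-9660: 2024-05-15 16:11:18.838
2. Find RESPONSE with id req-9660: 2024-05-15 16:11:18.974
3. Latency: 2024-05-15 16:11:18.974 - 2024-05-15 16:11:18.838 = 136ms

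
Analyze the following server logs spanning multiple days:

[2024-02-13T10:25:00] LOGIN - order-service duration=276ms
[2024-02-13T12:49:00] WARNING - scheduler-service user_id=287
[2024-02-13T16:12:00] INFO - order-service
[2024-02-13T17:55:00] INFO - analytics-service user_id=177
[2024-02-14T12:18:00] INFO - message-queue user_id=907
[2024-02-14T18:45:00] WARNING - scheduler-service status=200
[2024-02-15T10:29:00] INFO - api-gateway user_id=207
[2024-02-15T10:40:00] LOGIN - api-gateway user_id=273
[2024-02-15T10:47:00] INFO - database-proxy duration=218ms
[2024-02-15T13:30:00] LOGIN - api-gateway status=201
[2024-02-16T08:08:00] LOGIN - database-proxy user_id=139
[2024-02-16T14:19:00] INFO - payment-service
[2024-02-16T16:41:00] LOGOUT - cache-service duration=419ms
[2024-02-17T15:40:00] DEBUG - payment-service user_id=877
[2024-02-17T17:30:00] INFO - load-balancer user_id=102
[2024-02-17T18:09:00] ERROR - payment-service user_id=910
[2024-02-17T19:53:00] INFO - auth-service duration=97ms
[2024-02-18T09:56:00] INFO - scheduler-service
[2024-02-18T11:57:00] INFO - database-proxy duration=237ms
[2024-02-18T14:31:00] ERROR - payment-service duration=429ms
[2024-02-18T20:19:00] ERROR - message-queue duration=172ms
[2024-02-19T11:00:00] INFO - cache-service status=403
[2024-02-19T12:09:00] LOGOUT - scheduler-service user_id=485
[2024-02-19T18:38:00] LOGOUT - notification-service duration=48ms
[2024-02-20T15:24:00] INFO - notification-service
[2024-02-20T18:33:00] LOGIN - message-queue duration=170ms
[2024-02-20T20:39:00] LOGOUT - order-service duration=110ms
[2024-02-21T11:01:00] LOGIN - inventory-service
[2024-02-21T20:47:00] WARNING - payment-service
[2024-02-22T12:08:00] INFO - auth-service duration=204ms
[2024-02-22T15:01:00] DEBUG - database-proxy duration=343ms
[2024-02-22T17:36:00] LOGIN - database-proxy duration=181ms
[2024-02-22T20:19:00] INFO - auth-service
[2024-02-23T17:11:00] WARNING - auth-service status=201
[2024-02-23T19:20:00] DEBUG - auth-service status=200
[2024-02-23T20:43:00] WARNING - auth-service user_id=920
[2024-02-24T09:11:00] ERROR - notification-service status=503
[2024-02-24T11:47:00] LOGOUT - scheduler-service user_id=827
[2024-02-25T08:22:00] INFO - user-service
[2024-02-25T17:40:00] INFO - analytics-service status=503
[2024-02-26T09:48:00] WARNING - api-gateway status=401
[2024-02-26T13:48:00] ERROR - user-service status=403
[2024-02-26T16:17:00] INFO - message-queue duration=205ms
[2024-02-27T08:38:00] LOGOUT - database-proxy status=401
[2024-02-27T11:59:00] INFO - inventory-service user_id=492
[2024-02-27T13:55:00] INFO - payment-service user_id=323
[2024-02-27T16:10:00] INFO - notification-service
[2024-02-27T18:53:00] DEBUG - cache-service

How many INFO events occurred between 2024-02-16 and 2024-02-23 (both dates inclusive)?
9

To filter by date range:

1. Date range: 2024-02-16 through 2024-02-23, both dates inclusive
2. Filter for INFO events whose date falls in this range
3. Count matching events: 9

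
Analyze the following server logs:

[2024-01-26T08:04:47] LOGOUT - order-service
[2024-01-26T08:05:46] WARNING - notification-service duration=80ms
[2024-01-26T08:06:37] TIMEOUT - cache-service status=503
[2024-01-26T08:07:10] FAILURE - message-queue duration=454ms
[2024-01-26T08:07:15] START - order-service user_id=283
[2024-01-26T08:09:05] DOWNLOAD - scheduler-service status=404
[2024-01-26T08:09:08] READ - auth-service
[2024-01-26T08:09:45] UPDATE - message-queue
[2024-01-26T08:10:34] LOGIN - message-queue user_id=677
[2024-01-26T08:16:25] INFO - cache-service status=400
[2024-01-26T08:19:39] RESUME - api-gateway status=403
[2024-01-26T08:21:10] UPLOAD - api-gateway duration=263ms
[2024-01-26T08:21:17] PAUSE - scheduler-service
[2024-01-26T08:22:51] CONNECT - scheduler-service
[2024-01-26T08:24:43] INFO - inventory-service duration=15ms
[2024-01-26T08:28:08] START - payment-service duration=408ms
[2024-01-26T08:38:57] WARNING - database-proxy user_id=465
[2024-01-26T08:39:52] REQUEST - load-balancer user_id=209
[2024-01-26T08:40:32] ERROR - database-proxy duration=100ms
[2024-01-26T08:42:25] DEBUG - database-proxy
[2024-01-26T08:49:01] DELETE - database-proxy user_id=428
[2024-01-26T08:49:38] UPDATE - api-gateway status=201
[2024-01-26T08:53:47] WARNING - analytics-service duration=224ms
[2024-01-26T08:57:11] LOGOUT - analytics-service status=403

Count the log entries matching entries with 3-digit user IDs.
5

To find matching entries:

1. Pattern to match: entries with 3-digit user IDs
2. Scan each log entry for the pattern
3. Count matches: 5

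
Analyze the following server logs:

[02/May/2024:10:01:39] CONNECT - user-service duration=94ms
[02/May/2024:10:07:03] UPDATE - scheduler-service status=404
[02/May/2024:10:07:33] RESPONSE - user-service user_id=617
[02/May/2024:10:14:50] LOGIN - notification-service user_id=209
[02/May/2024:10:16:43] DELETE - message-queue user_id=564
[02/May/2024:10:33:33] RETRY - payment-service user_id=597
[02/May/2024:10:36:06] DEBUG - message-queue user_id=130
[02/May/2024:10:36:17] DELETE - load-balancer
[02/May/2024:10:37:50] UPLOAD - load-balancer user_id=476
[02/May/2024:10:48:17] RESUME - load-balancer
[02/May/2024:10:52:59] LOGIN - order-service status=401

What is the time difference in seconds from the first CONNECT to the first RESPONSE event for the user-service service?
354

To find the time between events:

1. Locate the first CONNECT event for user-service: 02/May/2024:10:01:39
2. Locate the first RESPONSE event for user-service: 02/May/2024:10:07:33
3. Calculate the difference: 02/May/2024:10:07:33 - 02/May/2024:10:01:39 = 354 seconds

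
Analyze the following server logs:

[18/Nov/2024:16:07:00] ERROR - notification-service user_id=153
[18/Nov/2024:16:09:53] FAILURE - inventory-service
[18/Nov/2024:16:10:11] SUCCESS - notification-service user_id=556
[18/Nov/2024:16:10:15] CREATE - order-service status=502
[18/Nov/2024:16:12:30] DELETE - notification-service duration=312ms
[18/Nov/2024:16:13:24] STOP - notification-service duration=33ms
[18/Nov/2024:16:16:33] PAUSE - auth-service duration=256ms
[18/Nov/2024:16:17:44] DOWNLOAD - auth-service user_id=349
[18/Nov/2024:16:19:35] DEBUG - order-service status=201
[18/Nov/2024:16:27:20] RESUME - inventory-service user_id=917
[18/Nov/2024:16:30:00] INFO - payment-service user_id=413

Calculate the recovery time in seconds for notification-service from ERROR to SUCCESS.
191

To calculate recovery time:

1. Find ERROR event for notification-service: 18/Nov/2024:16:07:00
2. Find next SUCCESS event for notification-service: 18/Nov/2024:16:10:11
3. Recovery time: 18/Nov/2024:16:10:11 - 18/Nov/2024:16:07:00 = 191 seconds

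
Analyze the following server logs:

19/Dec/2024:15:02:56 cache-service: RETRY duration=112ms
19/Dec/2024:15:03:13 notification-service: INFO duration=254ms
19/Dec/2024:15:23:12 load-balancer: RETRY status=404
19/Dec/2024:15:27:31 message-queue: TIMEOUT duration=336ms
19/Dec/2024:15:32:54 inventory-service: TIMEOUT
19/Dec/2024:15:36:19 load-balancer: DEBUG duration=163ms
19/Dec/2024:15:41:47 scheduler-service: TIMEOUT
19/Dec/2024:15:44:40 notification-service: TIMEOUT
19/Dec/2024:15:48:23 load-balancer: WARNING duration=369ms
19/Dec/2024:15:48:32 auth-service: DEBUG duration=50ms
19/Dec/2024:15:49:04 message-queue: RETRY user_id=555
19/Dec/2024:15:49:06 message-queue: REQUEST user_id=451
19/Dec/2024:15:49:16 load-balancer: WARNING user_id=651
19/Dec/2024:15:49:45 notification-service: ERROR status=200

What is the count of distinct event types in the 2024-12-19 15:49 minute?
4

To count unique event types:

1. Filter events in the minute starting at 2024-12-19 15:49
2. Extract event types from matching entries
3. Count unique types: 4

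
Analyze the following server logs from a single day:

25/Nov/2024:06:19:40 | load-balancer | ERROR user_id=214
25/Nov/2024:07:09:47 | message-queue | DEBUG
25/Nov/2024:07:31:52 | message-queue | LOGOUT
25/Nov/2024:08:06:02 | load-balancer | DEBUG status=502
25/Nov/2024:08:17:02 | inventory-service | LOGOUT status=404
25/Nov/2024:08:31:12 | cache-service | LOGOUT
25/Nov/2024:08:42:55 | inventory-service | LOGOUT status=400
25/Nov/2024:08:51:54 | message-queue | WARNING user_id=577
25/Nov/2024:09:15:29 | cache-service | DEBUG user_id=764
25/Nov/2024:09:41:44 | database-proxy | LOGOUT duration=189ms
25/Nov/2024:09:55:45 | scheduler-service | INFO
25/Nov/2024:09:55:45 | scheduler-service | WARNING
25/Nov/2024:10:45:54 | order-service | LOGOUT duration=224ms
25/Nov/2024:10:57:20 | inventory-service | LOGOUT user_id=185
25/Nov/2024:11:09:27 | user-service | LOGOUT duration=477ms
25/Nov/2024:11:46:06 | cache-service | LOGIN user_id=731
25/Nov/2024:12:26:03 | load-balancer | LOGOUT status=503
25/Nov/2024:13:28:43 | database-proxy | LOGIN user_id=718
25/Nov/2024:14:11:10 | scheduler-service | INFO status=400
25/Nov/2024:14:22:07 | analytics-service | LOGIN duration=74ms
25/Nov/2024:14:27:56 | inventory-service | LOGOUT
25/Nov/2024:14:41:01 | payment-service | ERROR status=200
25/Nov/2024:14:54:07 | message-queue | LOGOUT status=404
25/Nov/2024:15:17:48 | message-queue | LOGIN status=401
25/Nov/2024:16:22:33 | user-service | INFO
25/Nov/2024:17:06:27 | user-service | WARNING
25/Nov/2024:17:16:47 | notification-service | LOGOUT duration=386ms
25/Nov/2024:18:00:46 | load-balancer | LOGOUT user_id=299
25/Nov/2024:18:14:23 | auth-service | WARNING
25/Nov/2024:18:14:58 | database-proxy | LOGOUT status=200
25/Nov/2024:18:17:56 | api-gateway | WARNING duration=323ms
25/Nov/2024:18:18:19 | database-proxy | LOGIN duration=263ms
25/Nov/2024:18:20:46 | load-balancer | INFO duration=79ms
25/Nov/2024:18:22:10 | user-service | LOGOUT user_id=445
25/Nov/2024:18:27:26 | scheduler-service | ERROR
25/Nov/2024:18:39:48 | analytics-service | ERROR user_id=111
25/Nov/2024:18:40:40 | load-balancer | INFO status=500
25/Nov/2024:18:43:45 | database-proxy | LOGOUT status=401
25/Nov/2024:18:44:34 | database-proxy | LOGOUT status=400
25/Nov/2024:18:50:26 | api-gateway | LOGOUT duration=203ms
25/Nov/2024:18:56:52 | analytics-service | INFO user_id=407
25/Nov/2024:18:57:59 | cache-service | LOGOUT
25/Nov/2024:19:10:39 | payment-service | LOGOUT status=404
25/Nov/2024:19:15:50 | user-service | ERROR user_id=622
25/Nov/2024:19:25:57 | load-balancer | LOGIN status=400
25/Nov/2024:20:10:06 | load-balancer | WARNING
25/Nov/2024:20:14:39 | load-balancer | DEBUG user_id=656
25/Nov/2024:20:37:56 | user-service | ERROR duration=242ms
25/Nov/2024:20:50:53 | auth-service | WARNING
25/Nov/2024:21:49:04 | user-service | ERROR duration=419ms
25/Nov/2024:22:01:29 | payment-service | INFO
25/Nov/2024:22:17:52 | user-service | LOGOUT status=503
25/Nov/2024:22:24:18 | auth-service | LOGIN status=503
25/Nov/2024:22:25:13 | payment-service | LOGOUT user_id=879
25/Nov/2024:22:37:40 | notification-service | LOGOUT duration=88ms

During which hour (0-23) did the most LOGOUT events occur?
18

To find the peak hour:

1. Group all LOGOUT events by hour
2. Count events in each hour
3. Find hour with maximum count
4. Peak hour: 18 (with 7 events)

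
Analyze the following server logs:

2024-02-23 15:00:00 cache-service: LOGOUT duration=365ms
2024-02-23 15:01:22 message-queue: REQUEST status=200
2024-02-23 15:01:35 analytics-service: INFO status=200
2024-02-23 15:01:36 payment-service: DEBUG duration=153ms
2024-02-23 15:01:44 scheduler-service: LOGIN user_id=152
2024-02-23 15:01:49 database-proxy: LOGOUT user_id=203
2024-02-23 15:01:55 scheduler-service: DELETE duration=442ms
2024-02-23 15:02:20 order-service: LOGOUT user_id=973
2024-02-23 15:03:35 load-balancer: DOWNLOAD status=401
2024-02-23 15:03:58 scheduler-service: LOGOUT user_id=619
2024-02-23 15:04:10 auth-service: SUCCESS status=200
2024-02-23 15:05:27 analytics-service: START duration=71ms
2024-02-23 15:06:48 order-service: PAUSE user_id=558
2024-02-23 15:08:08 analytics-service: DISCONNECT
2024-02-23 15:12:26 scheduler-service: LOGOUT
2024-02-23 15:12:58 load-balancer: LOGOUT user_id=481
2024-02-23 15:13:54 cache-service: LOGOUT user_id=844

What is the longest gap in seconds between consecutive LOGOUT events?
508

To find the longest gap:

1. Extract all LOGOUT events in chronological order
2. Calculate time differences between consecutive events
3. Find the maximum difference
4. Longest gap: 508 seconds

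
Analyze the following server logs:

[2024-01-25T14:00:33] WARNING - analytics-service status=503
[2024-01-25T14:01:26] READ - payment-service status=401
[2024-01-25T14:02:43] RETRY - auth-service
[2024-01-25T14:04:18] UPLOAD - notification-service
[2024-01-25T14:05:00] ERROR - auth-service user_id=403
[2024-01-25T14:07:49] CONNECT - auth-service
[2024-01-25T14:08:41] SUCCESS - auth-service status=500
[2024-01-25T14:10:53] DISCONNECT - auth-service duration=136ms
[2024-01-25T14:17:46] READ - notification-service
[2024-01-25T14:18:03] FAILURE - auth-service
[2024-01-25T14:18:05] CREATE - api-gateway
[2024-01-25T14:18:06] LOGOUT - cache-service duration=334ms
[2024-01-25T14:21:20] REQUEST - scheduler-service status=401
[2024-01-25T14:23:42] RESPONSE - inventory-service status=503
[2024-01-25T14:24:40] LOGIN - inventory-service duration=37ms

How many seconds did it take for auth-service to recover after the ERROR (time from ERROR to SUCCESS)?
221

To calculate recovery time:

1. Find ERROR event for auth-service: 2024-01-25T14:05:00
2. Find next SUCCESS event for auth-service: 2024-01-25T14:08:41
3. Recovery time: 2024-01-25T14:08:41 - 2024-01-25T14:05:00 = 221 seconds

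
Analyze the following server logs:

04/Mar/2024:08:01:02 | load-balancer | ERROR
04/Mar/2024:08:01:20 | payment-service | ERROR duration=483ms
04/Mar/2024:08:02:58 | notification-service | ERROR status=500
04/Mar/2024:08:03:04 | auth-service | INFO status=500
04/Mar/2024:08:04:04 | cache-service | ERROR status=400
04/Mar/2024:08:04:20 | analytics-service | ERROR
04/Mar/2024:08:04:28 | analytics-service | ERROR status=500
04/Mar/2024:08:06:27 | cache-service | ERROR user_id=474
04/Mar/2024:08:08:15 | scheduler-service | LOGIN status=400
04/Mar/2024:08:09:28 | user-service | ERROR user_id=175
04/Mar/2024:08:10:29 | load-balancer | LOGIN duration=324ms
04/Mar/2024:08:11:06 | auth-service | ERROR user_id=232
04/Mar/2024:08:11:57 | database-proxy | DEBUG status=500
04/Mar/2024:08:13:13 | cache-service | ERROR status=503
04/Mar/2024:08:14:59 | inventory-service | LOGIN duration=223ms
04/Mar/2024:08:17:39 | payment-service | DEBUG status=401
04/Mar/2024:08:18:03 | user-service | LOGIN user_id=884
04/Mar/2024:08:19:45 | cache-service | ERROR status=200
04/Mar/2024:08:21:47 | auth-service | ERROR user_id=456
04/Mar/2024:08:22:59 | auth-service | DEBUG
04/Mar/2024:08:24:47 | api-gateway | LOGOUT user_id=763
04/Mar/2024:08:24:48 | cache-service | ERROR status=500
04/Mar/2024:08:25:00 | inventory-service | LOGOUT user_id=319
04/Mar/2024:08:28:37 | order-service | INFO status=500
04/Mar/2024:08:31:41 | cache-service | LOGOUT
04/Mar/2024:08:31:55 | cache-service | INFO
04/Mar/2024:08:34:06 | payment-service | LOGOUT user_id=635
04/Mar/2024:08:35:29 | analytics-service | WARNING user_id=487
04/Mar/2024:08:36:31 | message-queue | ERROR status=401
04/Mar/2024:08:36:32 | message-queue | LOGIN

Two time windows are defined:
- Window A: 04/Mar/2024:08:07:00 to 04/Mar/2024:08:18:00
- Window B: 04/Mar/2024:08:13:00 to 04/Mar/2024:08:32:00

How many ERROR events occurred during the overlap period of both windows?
1

To find overlap events:

1. Window A: 04/Mar/2024:08:07:00 to 04/Mar/2024:08:18:00
2. Window B: 04/Mar/2024:08:13:00 to 04/Mar/2024:08:32:00
3. Overlap period: 04/Mar/2024:08:13:00 to 04/Mar/2024:08:18:00
4. Count ERROR events in overlap: 1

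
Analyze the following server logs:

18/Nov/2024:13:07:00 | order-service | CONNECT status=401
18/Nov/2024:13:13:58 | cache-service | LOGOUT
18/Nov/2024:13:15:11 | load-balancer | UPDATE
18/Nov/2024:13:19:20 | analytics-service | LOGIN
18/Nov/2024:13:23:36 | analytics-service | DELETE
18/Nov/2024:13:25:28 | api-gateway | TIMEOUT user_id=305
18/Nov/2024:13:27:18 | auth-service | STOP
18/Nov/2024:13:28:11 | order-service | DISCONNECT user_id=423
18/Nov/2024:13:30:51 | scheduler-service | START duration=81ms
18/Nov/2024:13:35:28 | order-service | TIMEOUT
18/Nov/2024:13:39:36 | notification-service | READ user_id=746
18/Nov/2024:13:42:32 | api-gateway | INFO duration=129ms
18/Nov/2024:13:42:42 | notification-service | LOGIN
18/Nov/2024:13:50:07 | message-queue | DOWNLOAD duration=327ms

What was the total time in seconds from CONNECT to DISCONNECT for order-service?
1271

To calculate state duration:

1. Find CONNECT event for order-service: 18/Nov/2024:13:07:00
2. Find DISCONNECT event for order-service: 18/Nov/2024:13:28:11
3. Calculate duration: 18/Nov/2024:13:28:11 - 18/Nov/2024:13:07:00 = 1271 seconds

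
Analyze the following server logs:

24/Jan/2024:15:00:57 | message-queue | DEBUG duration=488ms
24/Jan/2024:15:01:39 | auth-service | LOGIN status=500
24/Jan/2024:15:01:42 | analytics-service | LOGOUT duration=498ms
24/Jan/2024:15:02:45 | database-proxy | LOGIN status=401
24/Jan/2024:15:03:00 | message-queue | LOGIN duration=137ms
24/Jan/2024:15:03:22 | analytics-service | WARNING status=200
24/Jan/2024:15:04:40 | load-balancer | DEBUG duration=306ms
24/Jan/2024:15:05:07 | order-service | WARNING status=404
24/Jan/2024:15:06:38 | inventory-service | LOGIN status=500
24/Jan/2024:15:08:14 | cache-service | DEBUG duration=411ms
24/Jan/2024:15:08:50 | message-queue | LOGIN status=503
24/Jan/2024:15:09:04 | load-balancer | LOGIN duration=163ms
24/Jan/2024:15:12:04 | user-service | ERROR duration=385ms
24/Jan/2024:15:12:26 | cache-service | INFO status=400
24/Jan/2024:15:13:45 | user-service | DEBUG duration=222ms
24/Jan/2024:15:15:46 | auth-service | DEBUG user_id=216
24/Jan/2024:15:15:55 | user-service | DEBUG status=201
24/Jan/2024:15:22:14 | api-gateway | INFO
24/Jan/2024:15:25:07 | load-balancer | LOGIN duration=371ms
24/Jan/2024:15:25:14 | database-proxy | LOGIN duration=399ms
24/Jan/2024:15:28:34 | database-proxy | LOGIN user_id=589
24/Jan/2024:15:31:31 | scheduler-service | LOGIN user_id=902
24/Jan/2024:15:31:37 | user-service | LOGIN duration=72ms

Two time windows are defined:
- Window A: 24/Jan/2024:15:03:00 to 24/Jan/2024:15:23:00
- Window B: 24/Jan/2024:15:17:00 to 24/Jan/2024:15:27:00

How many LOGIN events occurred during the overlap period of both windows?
0

To find overlap events:

1. Window A: 24/Jan/2024:15:03:00 to 24/Jan/2024:15:23:00
2. Window B: 24/Jan/2024:15:17:00 to 24/Jan/2024:15:27:00
3. Overlap period: 24/Jan/2024:15:17:00 to 24/Jan/2024:15:23:00
4. Count LOGIN events in overlap: 0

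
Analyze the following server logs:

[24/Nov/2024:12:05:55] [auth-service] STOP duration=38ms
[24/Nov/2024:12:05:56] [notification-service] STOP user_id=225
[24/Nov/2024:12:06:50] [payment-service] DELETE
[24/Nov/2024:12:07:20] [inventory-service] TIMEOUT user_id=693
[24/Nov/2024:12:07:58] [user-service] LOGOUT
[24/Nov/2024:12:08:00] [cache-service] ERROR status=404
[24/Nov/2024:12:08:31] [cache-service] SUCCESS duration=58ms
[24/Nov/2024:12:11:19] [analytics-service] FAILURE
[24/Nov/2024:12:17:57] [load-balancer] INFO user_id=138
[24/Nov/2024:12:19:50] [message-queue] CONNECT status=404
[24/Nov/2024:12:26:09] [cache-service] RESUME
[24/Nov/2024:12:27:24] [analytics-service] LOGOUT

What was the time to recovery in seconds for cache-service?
31

To calculate recovery time:

1. Find ERROR event for cache-service: 24/Nov/2024:12:08:00
2. Find next SUCCESS event for cache-service: 24/Nov/2024:12:08:31
3. Recovery time: 24/Nov/2024:12:08:31 - 24/Nov/2024:12:08:00 = 31 seconds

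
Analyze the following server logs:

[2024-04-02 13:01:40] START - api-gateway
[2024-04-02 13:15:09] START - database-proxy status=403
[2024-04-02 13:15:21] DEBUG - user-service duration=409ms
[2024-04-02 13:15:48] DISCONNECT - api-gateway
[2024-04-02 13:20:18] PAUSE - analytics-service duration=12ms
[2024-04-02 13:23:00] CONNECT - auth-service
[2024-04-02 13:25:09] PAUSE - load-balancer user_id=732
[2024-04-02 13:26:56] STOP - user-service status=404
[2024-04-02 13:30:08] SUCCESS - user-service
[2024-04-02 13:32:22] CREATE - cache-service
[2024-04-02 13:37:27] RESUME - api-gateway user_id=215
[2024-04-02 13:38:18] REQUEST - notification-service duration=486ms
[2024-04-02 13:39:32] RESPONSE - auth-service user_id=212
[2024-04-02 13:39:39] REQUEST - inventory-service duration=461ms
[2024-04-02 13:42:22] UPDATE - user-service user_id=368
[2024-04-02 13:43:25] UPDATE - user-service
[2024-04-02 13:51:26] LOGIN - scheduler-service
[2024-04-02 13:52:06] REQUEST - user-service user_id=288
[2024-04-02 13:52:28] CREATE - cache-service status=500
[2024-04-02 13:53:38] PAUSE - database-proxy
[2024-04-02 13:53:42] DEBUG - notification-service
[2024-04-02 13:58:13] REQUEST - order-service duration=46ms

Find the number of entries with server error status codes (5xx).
1

To find matching entries:

1. Pattern to match: server error status codes (5xx)
2. Scan each log entry for the pattern
3. Count matches: 1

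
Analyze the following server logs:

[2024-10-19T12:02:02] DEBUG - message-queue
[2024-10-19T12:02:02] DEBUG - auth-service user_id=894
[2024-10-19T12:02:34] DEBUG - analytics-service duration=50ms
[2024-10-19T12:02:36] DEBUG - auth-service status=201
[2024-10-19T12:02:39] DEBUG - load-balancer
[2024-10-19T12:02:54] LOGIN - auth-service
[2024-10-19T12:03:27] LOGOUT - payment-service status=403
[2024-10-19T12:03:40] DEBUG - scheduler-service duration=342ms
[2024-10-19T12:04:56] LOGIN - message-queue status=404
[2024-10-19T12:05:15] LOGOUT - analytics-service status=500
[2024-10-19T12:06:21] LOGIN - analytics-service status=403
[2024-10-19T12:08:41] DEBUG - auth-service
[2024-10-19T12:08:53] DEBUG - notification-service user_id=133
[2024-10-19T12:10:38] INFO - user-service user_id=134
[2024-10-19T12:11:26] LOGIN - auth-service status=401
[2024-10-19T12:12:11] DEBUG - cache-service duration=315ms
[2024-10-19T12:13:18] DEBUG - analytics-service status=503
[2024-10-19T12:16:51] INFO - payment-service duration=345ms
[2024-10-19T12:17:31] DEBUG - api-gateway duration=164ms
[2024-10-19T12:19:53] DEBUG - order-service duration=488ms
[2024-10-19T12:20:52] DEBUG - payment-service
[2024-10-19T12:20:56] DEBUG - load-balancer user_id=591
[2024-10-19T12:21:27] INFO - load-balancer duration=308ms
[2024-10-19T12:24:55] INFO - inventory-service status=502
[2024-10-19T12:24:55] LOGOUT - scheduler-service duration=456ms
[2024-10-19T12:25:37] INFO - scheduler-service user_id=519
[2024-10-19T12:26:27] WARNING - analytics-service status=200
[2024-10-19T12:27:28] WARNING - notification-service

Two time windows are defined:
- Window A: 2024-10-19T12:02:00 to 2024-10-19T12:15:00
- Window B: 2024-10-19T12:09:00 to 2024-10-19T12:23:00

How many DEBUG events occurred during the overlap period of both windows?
2

To find overlap events:

1. Window A: 2024-10-19T12:02:00 to 2024-10-19T12:15:00
2. Window B: 2024-10-19T12:09:00 to 2024-10-19T12:23:00
3. Overlap period: 2024-10-19T12:09:00 to 2024-10-19T12:15:00
4. Count DEBUG events in overlap: 2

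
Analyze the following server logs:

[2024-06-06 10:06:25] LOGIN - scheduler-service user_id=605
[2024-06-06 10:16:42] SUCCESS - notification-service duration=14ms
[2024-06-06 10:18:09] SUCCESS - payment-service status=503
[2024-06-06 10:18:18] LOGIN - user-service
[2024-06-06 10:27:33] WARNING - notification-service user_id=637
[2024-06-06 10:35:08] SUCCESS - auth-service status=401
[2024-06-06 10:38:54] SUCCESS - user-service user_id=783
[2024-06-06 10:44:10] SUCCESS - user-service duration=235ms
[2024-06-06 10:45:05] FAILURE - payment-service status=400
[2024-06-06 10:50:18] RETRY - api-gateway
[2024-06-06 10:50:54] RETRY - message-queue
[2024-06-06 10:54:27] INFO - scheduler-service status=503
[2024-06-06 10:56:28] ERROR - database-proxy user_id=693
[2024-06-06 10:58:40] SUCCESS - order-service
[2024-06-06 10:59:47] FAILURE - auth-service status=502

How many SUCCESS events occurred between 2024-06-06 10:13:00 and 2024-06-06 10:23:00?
2

To count events in the time window:

1. Window boundaries: 2024-06-06 10:13:00 to 2024-06-06 10:23:00
2. Filter for SUCCESS events within this window
3. Count matching events: 2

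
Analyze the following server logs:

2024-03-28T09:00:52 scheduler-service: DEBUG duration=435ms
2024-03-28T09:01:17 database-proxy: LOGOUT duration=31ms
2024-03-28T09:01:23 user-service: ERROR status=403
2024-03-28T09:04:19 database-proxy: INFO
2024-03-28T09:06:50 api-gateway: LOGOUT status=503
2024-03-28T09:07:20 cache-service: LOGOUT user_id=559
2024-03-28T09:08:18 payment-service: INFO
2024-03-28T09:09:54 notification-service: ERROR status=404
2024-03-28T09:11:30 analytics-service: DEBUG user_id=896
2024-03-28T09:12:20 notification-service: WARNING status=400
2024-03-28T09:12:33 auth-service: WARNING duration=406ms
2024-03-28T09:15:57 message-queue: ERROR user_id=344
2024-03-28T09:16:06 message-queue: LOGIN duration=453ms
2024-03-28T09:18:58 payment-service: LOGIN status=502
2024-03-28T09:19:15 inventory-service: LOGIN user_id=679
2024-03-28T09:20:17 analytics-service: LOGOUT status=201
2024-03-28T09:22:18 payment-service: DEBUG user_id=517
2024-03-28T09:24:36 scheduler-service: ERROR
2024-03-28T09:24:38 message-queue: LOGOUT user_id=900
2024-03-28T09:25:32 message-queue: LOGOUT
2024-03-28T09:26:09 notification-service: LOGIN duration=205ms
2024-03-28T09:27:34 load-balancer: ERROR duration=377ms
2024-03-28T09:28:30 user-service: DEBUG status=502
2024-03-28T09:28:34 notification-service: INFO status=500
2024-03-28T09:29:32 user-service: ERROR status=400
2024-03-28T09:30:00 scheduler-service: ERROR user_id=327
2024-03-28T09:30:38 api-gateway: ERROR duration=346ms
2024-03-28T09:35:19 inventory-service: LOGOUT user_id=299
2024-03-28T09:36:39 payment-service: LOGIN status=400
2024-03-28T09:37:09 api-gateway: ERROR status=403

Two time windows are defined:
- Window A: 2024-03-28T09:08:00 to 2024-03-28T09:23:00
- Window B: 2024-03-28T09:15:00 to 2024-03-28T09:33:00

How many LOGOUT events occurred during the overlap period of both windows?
1

To find overlap events:

1. Window A: 2024-03-28T09:08:00 to 2024-03-28T09:23:00
2. Window B: 2024-03-28T09:15:00 to 2024-03-28T09:33:00
3. Overlap period: 2024-03-28T09:15:00 to 2024-03-28T09:23:00
4. Count LOGOUT events in overlap: 1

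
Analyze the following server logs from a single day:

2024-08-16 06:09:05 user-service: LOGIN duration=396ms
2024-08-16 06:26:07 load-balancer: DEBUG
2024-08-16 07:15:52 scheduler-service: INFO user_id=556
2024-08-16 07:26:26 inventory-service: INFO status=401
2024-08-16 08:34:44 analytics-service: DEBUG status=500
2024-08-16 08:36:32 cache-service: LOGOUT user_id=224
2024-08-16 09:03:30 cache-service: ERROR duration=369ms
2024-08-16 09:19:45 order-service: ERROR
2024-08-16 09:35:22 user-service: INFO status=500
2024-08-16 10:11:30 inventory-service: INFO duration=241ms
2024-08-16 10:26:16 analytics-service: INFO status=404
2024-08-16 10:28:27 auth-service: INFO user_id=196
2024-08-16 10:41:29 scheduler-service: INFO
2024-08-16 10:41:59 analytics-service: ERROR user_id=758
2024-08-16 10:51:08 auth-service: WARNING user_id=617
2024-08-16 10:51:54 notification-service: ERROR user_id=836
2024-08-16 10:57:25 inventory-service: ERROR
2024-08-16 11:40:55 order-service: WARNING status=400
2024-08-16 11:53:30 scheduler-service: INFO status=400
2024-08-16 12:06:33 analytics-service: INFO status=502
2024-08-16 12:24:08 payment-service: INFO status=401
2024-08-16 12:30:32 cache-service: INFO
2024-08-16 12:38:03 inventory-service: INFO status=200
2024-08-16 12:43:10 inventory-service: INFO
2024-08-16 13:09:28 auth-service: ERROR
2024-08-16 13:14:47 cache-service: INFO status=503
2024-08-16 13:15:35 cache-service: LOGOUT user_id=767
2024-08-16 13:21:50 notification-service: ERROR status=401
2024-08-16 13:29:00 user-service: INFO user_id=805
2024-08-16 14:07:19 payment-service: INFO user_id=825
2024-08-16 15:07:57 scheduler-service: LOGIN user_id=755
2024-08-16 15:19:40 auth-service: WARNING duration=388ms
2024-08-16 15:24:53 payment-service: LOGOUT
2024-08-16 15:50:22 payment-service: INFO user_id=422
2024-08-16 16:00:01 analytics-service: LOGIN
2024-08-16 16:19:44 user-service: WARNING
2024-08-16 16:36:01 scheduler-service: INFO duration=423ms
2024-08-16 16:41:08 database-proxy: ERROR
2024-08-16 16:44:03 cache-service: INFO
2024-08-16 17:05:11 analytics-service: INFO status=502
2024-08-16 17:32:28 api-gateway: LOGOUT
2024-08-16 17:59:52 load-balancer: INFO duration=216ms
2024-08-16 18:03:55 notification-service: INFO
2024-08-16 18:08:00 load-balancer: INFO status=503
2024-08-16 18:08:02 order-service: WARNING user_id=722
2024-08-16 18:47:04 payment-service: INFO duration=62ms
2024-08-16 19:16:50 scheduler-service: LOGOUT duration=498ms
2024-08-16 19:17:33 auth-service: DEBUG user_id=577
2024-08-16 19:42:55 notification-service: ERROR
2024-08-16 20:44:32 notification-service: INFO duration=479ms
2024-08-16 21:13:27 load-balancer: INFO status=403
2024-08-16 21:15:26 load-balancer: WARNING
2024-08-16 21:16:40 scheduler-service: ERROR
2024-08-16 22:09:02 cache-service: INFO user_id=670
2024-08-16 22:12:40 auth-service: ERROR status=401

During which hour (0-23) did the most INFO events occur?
12

To find the peak hour:

1. Group all INFO events by hour
2. Count events in each hour
3. Find hour with maximum count
4. Peak hour: 12 (with 5 events)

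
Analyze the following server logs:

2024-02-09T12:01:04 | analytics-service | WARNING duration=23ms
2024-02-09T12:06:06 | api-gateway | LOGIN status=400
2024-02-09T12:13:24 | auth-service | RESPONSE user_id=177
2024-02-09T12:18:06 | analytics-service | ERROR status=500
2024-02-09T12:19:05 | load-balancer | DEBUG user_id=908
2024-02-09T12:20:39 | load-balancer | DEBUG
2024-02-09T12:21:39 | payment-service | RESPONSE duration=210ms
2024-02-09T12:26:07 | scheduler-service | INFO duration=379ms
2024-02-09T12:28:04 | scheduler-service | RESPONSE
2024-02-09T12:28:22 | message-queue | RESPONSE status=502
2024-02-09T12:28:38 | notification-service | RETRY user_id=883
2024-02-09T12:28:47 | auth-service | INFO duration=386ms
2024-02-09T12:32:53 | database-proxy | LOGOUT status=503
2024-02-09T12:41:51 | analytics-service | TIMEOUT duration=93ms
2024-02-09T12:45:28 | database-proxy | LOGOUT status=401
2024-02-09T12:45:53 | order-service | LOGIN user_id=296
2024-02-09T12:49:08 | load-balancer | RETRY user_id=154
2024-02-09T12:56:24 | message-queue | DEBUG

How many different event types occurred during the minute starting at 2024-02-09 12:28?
3

To count unique event types:

1. Filter events in the minute starting at 2024-02-09 12:28
2. Extract event types from matching entries
3. Count unique types: 3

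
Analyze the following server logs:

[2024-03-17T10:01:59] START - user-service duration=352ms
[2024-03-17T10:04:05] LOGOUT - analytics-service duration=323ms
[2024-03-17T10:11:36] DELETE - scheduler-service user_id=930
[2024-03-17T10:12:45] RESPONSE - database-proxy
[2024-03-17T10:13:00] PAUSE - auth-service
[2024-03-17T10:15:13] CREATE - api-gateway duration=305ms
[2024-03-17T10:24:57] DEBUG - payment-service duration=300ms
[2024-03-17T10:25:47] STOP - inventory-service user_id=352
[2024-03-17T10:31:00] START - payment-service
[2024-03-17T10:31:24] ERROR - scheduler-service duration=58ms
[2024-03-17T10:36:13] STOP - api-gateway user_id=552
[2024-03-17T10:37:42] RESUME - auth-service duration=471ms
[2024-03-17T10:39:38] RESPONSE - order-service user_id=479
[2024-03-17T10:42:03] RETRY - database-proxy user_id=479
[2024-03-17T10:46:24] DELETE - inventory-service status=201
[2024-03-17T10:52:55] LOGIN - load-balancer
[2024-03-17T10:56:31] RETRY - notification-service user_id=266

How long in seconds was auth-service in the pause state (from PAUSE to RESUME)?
1482

To calculate state duration:

1. Find PAUSE event for auth-service: 2024-03-17T10:13:00
2. Find RESUME event for auth-service: 2024-03-17T10:37:42
3. Calculate duration: 2024-03-17T10:37:42 - 2024-03-17T10:13:00 = 1482 seconds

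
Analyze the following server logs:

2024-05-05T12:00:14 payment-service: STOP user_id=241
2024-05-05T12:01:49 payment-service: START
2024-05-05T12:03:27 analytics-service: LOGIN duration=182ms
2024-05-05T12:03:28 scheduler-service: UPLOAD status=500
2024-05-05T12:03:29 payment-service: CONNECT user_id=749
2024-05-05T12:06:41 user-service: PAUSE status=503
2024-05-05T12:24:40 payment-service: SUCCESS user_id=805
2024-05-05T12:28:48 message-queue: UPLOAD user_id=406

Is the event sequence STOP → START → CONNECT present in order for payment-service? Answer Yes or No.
Yes

To verify sequence order:

1. Find all events in sequence STOP → START → CONNECT for payment-service
2. Extract their timestamps
3. Check if timestamps are in ascending order
4. Result: Yes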